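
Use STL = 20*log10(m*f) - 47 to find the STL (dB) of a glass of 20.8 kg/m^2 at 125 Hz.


Mass law: STL = 20 * log10(m * f) - 47
  m * f = 20.8 * 125 = 2600
  log10(2600) = 3.41497
  STL = 20 * 3.41497 - 47 = 68.2994 - 47 = 21.3 dB

21.3 dB


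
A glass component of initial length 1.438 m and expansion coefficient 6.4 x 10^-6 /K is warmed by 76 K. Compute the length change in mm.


Thermal expansion formula: dL = alpha * L0 * dT
  dL = (6.4 x 10^-6) * 1.438 * 76 = 0.00069944 m
Convert to mm: 0.00069944 * 1000 = 0.6994 mm

0.6994 mm


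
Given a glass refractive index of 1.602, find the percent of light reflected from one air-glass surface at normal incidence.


Fresnel reflectance at normal incidence:
  R = ((n - 1)/(n + 1))^2
  (n - 1)/(n + 1) = (1.602 - 1)/(1.602 + 1) = 0.23136
  R = 0.23136^2 = 0.0535274
  R(%) = 0.0535274 * 100 = 5.353%

5.353%


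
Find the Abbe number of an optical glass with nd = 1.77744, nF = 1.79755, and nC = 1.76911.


Abbe number formula: Vd = (nd - 1) / (nF - nC)
  nd - 1 = 1.77744 - 1 = 0.77744
  nF - nC = 1.79755 - 1.76911 = 0.02844
  Vd = 0.77744 / 0.02844 = 27.34

27.34


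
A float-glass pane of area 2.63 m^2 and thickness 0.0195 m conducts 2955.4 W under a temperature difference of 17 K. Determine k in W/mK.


Fourier's law rearranged: k = Q * t / (A * dT)
  Numerator = 2955.4 * 0.0195 = 57.6303
  Denominator = 2.63 * 17 = 44.71
  k = 57.6303 / 44.71 = 1.289 W/mK

1.289 W/mK


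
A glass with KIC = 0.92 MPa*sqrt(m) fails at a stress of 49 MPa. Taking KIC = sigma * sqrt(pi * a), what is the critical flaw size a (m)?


Rearrange KIC = sigma * sqrt(pi * a):
  sqrt(pi * a) = KIC / sigma
  sqrt(pi * a) = 0.92 / 49 = 0.018776
  a = (KIC / sigma)^2 / pi
  a = 0.018776^2 / pi = 0.0001122 m

0.0001122 m


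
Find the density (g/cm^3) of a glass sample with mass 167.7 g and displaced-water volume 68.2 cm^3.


Use the definition of density:
  rho = mass / volume
  rho = 167.7 / 68.2 = 2.459 g/cm^3

2.459 g/cm^3


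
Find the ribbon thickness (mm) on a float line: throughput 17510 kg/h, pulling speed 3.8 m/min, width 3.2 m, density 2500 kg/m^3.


Ribbon cross-section from mass balance:
  Volume rate = throughput / density = 17510 / 2500 = 7.004 m^3/h
  thickness = volume rate / (speed * 60 * width), i.e.
  thickness = throughput / (60 * speed * width * density) * 1000
  thickness = 17510 / (60 * 3.8 * 3.2 * 2500) * 1000 = 9.6 mm

9.6 mm


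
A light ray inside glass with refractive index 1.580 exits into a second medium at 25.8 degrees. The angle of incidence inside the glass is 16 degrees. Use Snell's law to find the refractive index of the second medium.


Apply Snell's law: n1 * sin(theta1) = n2 * sin(theta2)
  n2 = n1 * sin(theta1) / sin(theta2)
  sin(16) = 0.275637
  sin(25.8) = 0.435231
  n2 = 1.580 * 0.275637 / 0.435231 = 1.0006

1.0006


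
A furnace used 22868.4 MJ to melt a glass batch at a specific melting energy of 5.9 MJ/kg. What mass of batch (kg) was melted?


Rearrange E = m * s for m:
  m = E / s
  m = 22868.4 / 5.9 = 3876.0 kg

3876.0 kg


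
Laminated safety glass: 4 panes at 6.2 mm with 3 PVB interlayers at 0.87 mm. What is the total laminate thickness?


Total thickness = glass contribution + PVB contribution
  Glass: 4 * 6.2 = 24.8 mm
  PVB: 3 * 0.87 = 2.61 mm
  Total = 24.8 + 2.61 = 27.41 mm

27.41 mm


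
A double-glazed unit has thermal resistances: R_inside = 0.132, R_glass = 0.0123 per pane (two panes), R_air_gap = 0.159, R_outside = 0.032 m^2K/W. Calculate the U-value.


Total thermal resistance (series):
  R_total = R_in + R_glass + R_air + R_glass + R_out
  R_total = 0.132 + 0.0123 + 0.159 + 0.0123 + 0.032 = 0.3476 m^2K/W
U-value = 1 / R_total = 1 / 0.3476 = 2.877 W/m^2K

2.877 W/m^2K


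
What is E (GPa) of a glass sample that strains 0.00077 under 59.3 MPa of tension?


Young's modulus: E = stress / strain
  E = 59.3 MPa / 0.00077 = 77012.99 MPa
Convert to GPa: 77012.99 / 1000 = 77.01 GPa

77.01 GPa


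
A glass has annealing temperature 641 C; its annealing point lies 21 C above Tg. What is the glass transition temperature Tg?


Rearrange T_anneal = Tg + offset for Tg:
  Tg = T_anneal - offset = 641 - 21 = 620 C

620 C


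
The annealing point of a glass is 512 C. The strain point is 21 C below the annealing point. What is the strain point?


Strain point = annealing point - difference:
  T_strain = 512 - 21 = 491 C

491 C


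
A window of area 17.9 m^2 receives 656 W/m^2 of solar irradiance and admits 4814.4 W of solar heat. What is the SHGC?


Rearrange Q = Area * SHGC * Irradiance:
  SHGC = Q / (Area * Irradiance)
  SHGC = 4814.4 / (17.9 * 656) = 0.41

0.41


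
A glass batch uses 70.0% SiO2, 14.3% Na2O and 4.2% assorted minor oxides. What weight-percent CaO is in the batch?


Pieces sum to 100%:
  CaO = 100 - (SiO2 + Na2O + others)
  CaO = 100 - (70.0 + 14.3 + 4.2) = 11.5%

11.5%


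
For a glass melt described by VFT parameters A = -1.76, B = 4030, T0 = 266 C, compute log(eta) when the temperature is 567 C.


VFT equation: log(eta) = A + B / (T - T0)
  T - T0 = 567 - 266 = 301
  B / (T - T0) = 4030 / 301 = 13.389
  log(eta) = -1.76 + 13.389 = 11.629

11.629


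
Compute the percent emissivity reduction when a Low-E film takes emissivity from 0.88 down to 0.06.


Percentage reduction = (1 - coated/uncoated) * 100
  Ratio = 0.06 / 0.88 = 0.0682
  Reduction = (1 - 0.0682) * 100 = 93.2%

93.2%


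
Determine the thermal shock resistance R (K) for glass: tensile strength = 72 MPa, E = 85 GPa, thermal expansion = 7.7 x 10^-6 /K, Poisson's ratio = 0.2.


Thermal shock resistance: R = sigma * (1 - nu) / (E * alpha)
  Numerator = 72 * (1 - 0.2) = 57.6
  Denominator = 85 * 1000 * (7.7 x 10^-6) = 0.6545
  R = 57.6 / 0.6545 = 88.0 K

88.0 K


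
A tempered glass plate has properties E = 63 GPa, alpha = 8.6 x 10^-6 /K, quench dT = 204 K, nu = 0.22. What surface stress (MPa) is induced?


Tempering stress: sigma = E * alpha * dT / (1 - nu)
  E (MPa) = 63 * 1000 = 63000
  Numerator = 63000 * (8.6 x 10^-6) * 204 = 110.5272
  Denominator = 1 - 0.22 = 0.78
  sigma = 110.5272 / 0.78 = 141.7 MPa

141.7 MPa


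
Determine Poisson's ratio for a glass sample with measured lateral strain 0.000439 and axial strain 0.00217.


Poisson's ratio: nu = lateral strain / axial strain
  nu = 0.000439 / 0.00217 = 0.2023

0.2023


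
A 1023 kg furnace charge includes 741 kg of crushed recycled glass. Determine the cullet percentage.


Cullet ratio = (cullet mass / total batch mass) * 100
  Ratio = 741 / 1023 * 100 = 72.43%

72.43%


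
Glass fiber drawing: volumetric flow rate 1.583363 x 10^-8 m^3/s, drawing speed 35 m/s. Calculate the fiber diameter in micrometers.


Cross-sectional area from continuity:
  A = Q / v = 1.583363 x 10^-8 / 35 = 4.523894 x 10^-10 m^2
Diameter from circular cross-section:
  d = sqrt(4A / pi) * 10^6 (m -> um)
  d = sqrt(4 * 4.523894 x 10^-10 / pi) * 10^6 = 24.0 um

24.0 um


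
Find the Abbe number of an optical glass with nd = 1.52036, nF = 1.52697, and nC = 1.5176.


Abbe number formula: Vd = (nd - 1) / (nF - nC)
  nd - 1 = 1.52036 - 1 = 0.52036
  nF - nC = 1.52697 - 1.5176 = 0.00937
  Vd = 0.52036 / 0.00937 = 55.53

55.53


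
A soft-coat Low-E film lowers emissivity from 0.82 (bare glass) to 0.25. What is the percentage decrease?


Percentage reduction = (1 - coated/uncoated) * 100
  Ratio = 0.25 / 0.82 = 0.3049
  Reduction = (1 - 0.3049) * 100 = 69.5%

69.5%


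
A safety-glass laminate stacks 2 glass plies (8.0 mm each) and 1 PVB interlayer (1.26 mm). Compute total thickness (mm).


Total thickness = glass contribution + PVB contribution
  Glass: 2 * 8.0 = 16.0 mm
  PVB: 1 * 1.26 = 1.26 mm
  Total = 16.0 + 1.26 = 17.26 mm

17.26 mm


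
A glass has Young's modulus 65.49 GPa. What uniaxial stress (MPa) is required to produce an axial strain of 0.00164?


Rearrange E = sigma / epsilon:
  sigma = E * epsilon
  E (MPa) = 65.49 * 1000 = 65490
  sigma = 65490 * 0.00164 = 107.4 MPa

107.4 MPa


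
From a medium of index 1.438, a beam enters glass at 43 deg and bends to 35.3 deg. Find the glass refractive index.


Apply Snell's law: n1 * sin(theta1) = n2 * sin(theta2)
  n2 = n1 * sin(theta1) / sin(theta2)
  sin(43) = 0.681998
  sin(35.3) = 0.577858
  n2 = 1.438 * 0.681998 / 0.577858 = 1.6972

1.6972


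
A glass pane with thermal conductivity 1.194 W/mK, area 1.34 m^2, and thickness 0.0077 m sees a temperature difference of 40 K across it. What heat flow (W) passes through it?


Fourier's law: Q = k * A * dT / t
  Q = 1.194 * 1.34 * 40 / 0.0077
  Q = 63.9984 / 0.0077 = 8311.5 W

8311.5 W


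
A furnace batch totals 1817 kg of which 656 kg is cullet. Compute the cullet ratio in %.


Cullet ratio = (cullet mass / total batch mass) * 100
  Ratio = 656 / 1817 * 100 = 36.1%

36.1%


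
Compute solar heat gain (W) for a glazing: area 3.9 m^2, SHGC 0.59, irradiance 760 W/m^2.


Solar heat gain: Q = Area * SHGC * Irradiance
  Q = 3.9 * 0.59 * 760 = 1748.8 W

1748.8 W


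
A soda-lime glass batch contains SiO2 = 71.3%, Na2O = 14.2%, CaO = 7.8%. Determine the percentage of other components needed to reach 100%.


Sum the three major oxides:
  SiO2 + Na2O + CaO = 71.3 + 14.2 + 7.8 = 93.3%
Subtract from 100%:
  Others = 100 - 93.3 = 6.7%

6.7%


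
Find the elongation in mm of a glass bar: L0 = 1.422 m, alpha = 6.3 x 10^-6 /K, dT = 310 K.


Thermal expansion formula: dL = alpha * L0 * dT
  dL = (6.3 x 10^-6) * 1.422 * 310 = 0.00277717 m
Convert to mm: 0.00277717 * 1000 = 2.7772 mm

2.7772 mm


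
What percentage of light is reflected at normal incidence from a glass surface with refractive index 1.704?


Fresnel reflectance at normal incidence:
  R = ((n - 1)/(n + 1))^2
  (n - 1)/(n + 1) = (1.704 - 1)/(1.704 + 1) = 0.260355
  R = 0.260355^2 = 0.0677847
  R(%) = 0.0677847 * 100 = 6.778%

6.778%


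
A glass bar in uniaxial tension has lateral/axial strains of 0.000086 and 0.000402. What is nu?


Poisson's ratio: nu = lateral strain / axial strain
  nu = 0.000086 / 0.000402 = 0.2139

0.2139


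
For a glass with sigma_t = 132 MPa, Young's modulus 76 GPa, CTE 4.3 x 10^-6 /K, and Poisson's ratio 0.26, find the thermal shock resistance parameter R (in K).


Thermal shock resistance: R = sigma * (1 - nu) / (E * alpha)
  Numerator = 132 * (1 - 0.26) = 97.68
  Denominator = 76 * 1000 * (4.3 x 10^-6) = 0.3268
  R = 97.68 / 0.3268 = 298.9 K

298.9 K


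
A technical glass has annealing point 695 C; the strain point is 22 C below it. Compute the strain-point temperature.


Strain point = annealing point - difference:
  T_strain = 695 - 22 = 673 C

673 C


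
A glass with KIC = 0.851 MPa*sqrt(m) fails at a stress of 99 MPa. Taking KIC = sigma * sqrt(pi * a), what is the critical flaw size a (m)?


Rearrange KIC = sigma * sqrt(pi * a):
  sqrt(pi * a) = KIC / sigma
  sqrt(pi * a) = 0.851 / 99 = 0.008596
  a = (KIC / sigma)^2 / pi
  a = 0.008596^2 / pi = 0.0000235 m

0.0000235 m


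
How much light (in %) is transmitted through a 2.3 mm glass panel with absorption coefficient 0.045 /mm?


Beer-Lambert law: T = exp(-alpha * thickness)
  exponent = -0.045 * 2.3 = -0.1035
  T = exp(-0.1035) = 0.9017
  Percentage = 0.9017 * 100 = 90.17%

90.17%


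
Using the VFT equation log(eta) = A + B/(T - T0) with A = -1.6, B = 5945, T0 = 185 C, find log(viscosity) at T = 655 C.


VFT equation: log(eta) = A + B / (T - T0)
  T - T0 = 655 - 185 = 470
  B / (T - T0) = 5945 / 470 = 12.649
  log(eta) = -1.6 + 12.649 = 11.049

11.049


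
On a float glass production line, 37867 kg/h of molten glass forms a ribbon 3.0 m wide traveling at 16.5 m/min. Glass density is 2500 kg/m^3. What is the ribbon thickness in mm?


Ribbon cross-section from mass balance:
  Volume rate = throughput / density = 37867 / 2500 = 15.1468 m^3/h
  thickness = volume rate / (speed * 60 * width), i.e.
  thickness = throughput / (60 * speed * width * density) * 1000
  thickness = 37867 / (60 * 16.5 * 3.0 * 2500) * 1000 = 5.1 mm

5.1 mm


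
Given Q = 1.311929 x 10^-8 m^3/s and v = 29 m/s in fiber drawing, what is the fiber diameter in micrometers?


Cross-sectional area from continuity:
  A = Q / v = 1.311929 x 10^-8 / 29 = 4.523893 x 10^-10 m^2
Diameter from circular cross-section:
  d = sqrt(4A / pi) * 10^6 (m -> um)
  d = sqrt(4 * 4.523893 x 10^-10 / pi) * 10^6 = 24.0 um

24.0 um


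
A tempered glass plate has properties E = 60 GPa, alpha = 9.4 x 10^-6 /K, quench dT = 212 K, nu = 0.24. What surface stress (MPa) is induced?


Tempering stress: sigma = E * alpha * dT / (1 - nu)
  E (MPa) = 60 * 1000 = 60000
  Numerator = 60000 * (9.4 x 10^-6) * 212 = 119.568
  Denominator = 1 - 0.24 = 0.76
  sigma = 119.568 / 0.76 = 157.3 MPa

157.3 MPa


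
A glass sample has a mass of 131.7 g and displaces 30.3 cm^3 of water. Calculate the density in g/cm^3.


Use the definition of density:
  rho = mass / volume
  rho = 131.7 / 30.3 = 4.347 g/cm^3

4.347 g/cm^3


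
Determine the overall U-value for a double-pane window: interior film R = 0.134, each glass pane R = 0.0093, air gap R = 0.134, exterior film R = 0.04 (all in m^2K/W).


Total thermal resistance (series):
  R_total = R_in + R_glass + R_air + R_glass + R_out
  R_total = 0.134 + 0.0093 + 0.134 + 0.0093 + 0.04 = 0.3266 m^2K/W
U-value = 1 / R_total = 1 / 0.3266 = 3.062 W/m^2K

3.062 W/m^2K


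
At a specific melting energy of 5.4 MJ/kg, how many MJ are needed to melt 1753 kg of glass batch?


Total energy = mass * specific energy
  E = 1753 * 5.4 = 9466.2 MJ

9466.2 MJ


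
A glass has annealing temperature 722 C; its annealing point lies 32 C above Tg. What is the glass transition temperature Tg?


Rearrange T_anneal = Tg + offset for Tg:
  Tg = T_anneal - offset = 722 - 32 = 690 C

690 C


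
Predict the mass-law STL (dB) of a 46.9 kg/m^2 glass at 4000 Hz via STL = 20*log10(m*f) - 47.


Mass law: STL = 20 * log10(m * f) - 47
  m * f = 46.9 * 4000 = 187600
  log10(187600) = 5.27323
  STL = 20 * 5.27323 - 47 = 105.4646 - 47 = 58.5 dB

58.5 dB


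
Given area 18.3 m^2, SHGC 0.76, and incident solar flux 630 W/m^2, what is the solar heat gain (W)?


Solar heat gain: Q = Area * SHGC * Irradiance
  Q = 18.3 * 0.76 * 630 = 8762 W

8762 W


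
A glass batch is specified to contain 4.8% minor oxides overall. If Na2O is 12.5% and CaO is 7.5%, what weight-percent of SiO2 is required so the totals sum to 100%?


Known pieces sum to 100%:
  SiO2 = 100 - (others + Na2O + CaO)
  SiO2 = 100 - (4.8 + 12.5 + 7.5) = 75.2%

75.2%


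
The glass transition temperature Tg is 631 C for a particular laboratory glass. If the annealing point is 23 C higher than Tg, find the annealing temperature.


The annealing temperature is Tg plus the offset:
  T_anneal = 631 + 23 = 654 C

654 C


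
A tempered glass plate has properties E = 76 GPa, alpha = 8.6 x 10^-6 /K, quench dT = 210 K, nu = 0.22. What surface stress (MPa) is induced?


Tempering stress: sigma = E * alpha * dT / (1 - nu)
  E (MPa) = 76 * 1000 = 76000
  Numerator = 76000 * (8.6 x 10^-6) * 210 = 137.256
  Denominator = 1 - 0.22 = 0.78
  sigma = 137.256 / 0.78 = 176.0 MPa

176.0 MPa


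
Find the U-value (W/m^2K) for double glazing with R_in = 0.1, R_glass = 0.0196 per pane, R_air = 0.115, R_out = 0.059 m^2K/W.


Total thermal resistance (series):
  R_total = R_in + R_glass + R_air + R_glass + R_out
  R_total = 0.1 + 0.0196 + 0.115 + 0.0196 + 0.059 = 0.3132 m^2K/W
U-value = 1 / R_total = 1 / 0.3132 = 3.193 W/m^2K

3.193 W/m^2K


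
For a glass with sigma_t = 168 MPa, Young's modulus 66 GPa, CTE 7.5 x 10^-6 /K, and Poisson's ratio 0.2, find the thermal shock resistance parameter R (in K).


Thermal shock resistance: R = sigma * (1 - nu) / (E * alpha)
  Numerator = 168 * (1 - 0.2) = 134.4
  Denominator = 66 * 1000 * (7.5 x 10^-6) = 0.495
  R = 134.4 / 0.495 = 271.5 K

271.5 K


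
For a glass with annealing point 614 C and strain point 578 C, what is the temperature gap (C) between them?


Gap = T_anneal - T_strain:
  gap = 614 - 578 = 36 C

36 C


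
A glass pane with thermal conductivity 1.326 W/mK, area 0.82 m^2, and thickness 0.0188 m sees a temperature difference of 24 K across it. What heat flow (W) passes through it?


Fourier's law: Q = k * A * dT / t
  Q = 1.326 * 0.82 * 24 / 0.0188
  Q = 26.09568 / 0.0188 = 1388.1 W

1388.1 W


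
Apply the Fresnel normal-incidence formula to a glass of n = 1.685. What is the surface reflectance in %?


Fresnel reflectance at normal incidence:
  R = ((n - 1)/(n + 1))^2
  (n - 1)/(n + 1) = (1.685 - 1)/(1.685 + 1) = 0.255121
  R = 0.255121^2 = 0.0650867
  R(%) = 0.0650867 * 100 = 6.509%

6.509%


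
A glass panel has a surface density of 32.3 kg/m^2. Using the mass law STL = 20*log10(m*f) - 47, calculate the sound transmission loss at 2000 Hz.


Mass law: STL = 20 * log10(m * f) - 47
  m * f = 32.3 * 2000 = 64600
  log10(64600) = 4.81023
  STL = 20 * 4.81023 - 47 = 96.2046 - 47 = 49.2 dB

49.2 dB


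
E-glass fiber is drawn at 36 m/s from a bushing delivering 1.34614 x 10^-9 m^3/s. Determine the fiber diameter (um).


Cross-sectional area from continuity:
  A = Q / v = 1.34614 x 10^-9 / 36 = 3.739278 x 10^-11 m^2
Diameter from circular cross-section:
  d = sqrt(4A / pi) * 10^6 (m -> um)
  d = sqrt(4 * 3.739278 x 10^-11 / pi) * 10^6 = 6.9 um

6.9 um


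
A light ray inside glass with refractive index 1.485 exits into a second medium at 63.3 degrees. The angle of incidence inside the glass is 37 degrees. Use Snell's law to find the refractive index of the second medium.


Apply Snell's law: n1 * sin(theta1) = n2 * sin(theta2)
  n2 = n1 * sin(theta1) / sin(theta2)
  sin(37) = 0.601815
  sin(63.3) = 0.893371
  n2 = 1.485 * 0.601815 / 0.893371 = 1.0004

1.0004


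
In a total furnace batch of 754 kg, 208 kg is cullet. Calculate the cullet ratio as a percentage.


Cullet ratio = (cullet mass / total batch mass) * 100
  Ratio = 208 / 754 * 100 = 27.59%

27.59%


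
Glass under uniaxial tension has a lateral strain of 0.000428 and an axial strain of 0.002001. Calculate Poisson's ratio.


Poisson's ratio: nu = lateral strain / axial strain
  nu = 0.000428 / 0.002001 = 0.2139

0.2139


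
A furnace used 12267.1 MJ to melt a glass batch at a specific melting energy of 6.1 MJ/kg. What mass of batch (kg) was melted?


Rearrange E = m * s for m:
  m = E / s
  m = 12267.1 / 6.1 = 2011.0 kg

2011.0 kg


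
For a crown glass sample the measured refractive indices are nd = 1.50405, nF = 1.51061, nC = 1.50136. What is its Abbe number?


Abbe number formula: Vd = (nd - 1) / (nF - nC)
  nd - 1 = 1.50405 - 1 = 0.50405
  nF - nC = 1.51061 - 1.50136 = 0.00925
  Vd = 0.50405 / 0.00925 = 54.49

54.49


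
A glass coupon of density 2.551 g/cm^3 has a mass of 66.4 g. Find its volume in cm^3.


Rearrange rho = m / V:
  V = m / rho
  V = 66.4 / 2.551 = 26.029 cm^3

26.029 cm^3


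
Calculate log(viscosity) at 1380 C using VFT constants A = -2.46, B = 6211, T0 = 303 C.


VFT equation: log(eta) = A + B / (T - T0)
  T - T0 = 1380 - 303 = 1077
  B / (T - T0) = 6211 / 1077 = 5.767
  log(eta) = -2.46 + 5.767 = 3.307

3.307


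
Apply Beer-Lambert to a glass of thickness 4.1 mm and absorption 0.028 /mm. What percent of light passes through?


Beer-Lambert law: T = exp(-alpha * thickness)
  exponent = -0.028 * 4.1 = -0.1148
  T = exp(-0.1148) = 0.8915
  Percentage = 0.8915 * 100 = 89.15%

89.15%


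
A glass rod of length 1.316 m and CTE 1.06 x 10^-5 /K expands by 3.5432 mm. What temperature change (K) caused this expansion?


Rearrange dL = alpha * L0 * dT for dT:
  dT = dL / (alpha * L0)
  dL (m) = 3.5432 / 1000 = 0.0035432
  dT = 0.0035432 / ((1.06 x 10^-5) * 1.316) = 254.0 K

254.0 K


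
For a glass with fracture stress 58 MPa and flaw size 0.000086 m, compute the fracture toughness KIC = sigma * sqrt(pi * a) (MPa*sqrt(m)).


Fracture toughness: KIC = sigma * sqrt(pi * a)
  pi * a = pi * 0.000086 = 0.000270177
  sqrt(pi * a) = 0.016437
  KIC = 58 * 0.016437 = 0.953 MPa*sqrt(m)

0.953 MPa*sqrt(m)


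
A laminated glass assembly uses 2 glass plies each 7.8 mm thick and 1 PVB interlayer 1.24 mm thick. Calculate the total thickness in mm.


Total thickness = glass contribution + PVB contribution
  Glass: 2 * 7.8 = 15.6 mm
  PVB: 1 * 1.24 = 1.24 mm
  Total = 15.6 + 1.24 = 16.84 mm

16.84 mm


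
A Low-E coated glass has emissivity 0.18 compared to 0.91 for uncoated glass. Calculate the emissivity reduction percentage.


Percentage reduction = (1 - coated/uncoated) * 100
  Ratio = 0.18 / 0.91 = 0.1978
  Reduction = (1 - 0.1978) * 100 = 80.2%

80.2%


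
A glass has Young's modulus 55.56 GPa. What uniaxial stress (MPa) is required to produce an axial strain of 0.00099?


Rearrange E = sigma / epsilon:
  sigma = E * epsilon
  E (MPa) = 55.56 * 1000 = 55560
  sigma = 55560 * 0.00099 = 55.0 MPa

55.0 MPa


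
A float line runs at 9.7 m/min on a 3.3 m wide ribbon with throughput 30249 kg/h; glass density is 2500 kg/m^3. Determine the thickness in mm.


Ribbon cross-section from mass balance:
  Volume rate = throughput / density = 30249 / 2500 = 12.0996 m^3/h
  thickness = volume rate / (speed * 60 * width), i.e.
  thickness = throughput / (60 * speed * width * density) * 1000
  thickness = 30249 / (60 * 9.7 * 3.3 * 2500) * 1000 = 6.3 mm

6.3 mm


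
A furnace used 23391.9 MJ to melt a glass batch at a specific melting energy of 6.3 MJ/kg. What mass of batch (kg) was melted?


Rearrange E = m * s for m:
  m = E / s
  m = 23391.9 / 6.3 = 3713.0 kg

3713.0 kg


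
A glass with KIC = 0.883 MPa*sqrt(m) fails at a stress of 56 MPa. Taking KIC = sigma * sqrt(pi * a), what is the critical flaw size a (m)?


Rearrange KIC = sigma * sqrt(pi * a):
  sqrt(pi * a) = KIC / sigma
  sqrt(pi * a) = 0.883 / 56 = 0.015768
  a = (KIC / sigma)^2 / pi
  a = 0.015768^2 / pi = 0.0000791 m

0.0000791 m


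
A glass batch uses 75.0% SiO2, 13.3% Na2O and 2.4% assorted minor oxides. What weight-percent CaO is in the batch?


Pieces sum to 100%:
  CaO = 100 - (SiO2 + Na2O + others)
  CaO = 100 - (75.0 + 13.3 + 2.4) = 9.3%

9.3%


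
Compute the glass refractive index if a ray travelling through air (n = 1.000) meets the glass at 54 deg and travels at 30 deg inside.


Apply Snell's law: n1 * sin(theta1) = n2 * sin(theta2)
  n2 = n1 * sin(theta1) / sin(theta2)
  sin(54) = 0.809017
  sin(30) = 0.5
  n2 = 1.000 * 0.809017 / 0.5 = 1.618

1.618


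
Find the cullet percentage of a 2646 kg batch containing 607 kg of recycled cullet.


Cullet ratio = (cullet mass / total batch mass) * 100
  Ratio = 607 / 2646 * 100 = 22.94%

22.94%


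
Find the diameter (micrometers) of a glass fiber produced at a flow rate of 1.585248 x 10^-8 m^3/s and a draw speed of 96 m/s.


Cross-sectional area from continuity:
  A = Q / v = 1.585248 x 10^-8 / 96 = 1.6513 x 10^-10 m^2
Diameter from circular cross-section:
  d = sqrt(4A / pi) * 10^6 (m -> um)
  d = sqrt(4 * 1.6513 x 10^-10 / pi) * 10^6 = 14.5 um

14.5 um


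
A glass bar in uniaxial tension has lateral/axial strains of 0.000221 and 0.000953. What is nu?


Poisson's ratio: nu = lateral strain / axial strain
  nu = 0.000221 / 0.000953 = 0.2319

0.2319


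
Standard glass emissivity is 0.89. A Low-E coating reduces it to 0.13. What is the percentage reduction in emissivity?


Percentage reduction = (1 - coated/uncoated) * 100
  Ratio = 0.13 / 0.89 = 0.1461
  Reduction = (1 - 0.1461) * 100 = 85.4%

85.4%


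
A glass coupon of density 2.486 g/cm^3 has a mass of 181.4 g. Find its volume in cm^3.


Rearrange rho = m / V:
  V = m / rho
  V = 181.4 / 2.486 = 72.969 cm^3

72.969 cm^3


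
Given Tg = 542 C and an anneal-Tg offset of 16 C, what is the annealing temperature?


The annealing temperature is Tg plus the offset:
  T_anneal = 542 + 16 = 558 C

558 C


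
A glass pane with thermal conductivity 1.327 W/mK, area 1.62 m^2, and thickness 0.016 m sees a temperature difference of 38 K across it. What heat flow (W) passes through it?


Fourier's law: Q = k * A * dT / t
  Q = 1.327 * 1.62 * 38 / 0.016
  Q = 81.69012 / 0.016 = 5105.6 W

5105.6 W


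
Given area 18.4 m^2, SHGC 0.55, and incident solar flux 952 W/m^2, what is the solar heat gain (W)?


Solar heat gain: Q = Area * SHGC * Irradiance
  Q = 18.4 * 0.55 * 952 = 9634.2 W

9634.2 W


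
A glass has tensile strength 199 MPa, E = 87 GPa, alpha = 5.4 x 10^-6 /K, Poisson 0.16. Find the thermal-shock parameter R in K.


Thermal shock resistance: R = sigma * (1 - nu) / (E * alpha)
  Numerator = 199 * (1 - 0.16) = 167.16
  Denominator = 87 * 1000 * (5.4 x 10^-6) = 0.4698
  R = 167.16 / 0.4698 = 355.8 K

355.8 K


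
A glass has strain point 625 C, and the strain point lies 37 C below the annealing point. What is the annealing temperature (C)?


T_anneal = T_strain + gap:
  T_anneal = 625 + 37 = 662 C

662 C


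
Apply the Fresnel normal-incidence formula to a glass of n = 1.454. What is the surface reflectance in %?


Fresnel reflectance at normal incidence:
  R = ((n - 1)/(n + 1))^2
  (n - 1)/(n + 1) = (1.454 - 1)/(1.454 + 1) = 0.185004
  R = 0.185004^2 = 0.0342265
  R(%) = 0.0342265 * 100 = 3.423%

3.423%


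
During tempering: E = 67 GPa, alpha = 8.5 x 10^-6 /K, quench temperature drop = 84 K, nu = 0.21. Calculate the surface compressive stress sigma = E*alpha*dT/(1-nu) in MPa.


Tempering stress: sigma = E * alpha * dT / (1 - nu)
  E (MPa) = 67 * 1000 = 67000
  Numerator = 67000 * (8.5 x 10^-6) * 84 = 47.838
  Denominator = 1 - 0.21 = 0.79
  sigma = 47.838 / 0.79 = 60.6 MPa

60.6 MPa


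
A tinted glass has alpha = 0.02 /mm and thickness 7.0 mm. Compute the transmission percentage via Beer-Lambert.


Beer-Lambert law: T = exp(-alpha * thickness)
  exponent = -0.02 * 7.0 = -0.14
  T = exp(-0.14) = 0.8694
  Percentage = 0.8694 * 100 = 86.94%

86.94%


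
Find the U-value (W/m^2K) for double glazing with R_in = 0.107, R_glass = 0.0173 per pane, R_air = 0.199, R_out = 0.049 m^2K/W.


Total thermal resistance (series):
  R_total = R_in + R_glass + R_air + R_glass + R_out
  R_total = 0.107 + 0.0173 + 0.199 + 0.0173 + 0.049 = 0.3896 m^2K/W
U-value = 1 / R_total = 1 / 0.3896 = 2.567 W/m^2K

2.567 W/m^2K


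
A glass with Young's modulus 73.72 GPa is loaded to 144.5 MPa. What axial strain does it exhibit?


Rearrange E = sigma / epsilon:
  epsilon = sigma / E
  E (MPa) = 73.72 * 1000 = 73720
  epsilon = 144.5 / 73720 = 0.00196

0.00196


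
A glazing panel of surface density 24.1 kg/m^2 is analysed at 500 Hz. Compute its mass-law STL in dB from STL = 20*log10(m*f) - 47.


Mass law: STL = 20 * log10(m * f) - 47
  m * f = 24.1 * 500 = 12050
  log10(12050) = 4.08099
  STL = 20 * 4.08099 - 47 = 81.6198 - 47 = 34.6 dB

34.6 dB


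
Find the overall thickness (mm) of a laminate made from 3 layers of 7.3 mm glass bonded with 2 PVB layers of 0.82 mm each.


Total thickness = glass contribution + PVB contribution
  Glass: 3 * 7.3 = 21.9 mm
  PVB: 2 * 0.82 = 1.64 mm
  Total = 21.9 + 1.64 = 23.54 mm

23.54 mm


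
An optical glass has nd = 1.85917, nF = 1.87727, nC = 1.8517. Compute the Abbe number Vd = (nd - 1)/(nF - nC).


Abbe number formula: Vd = (nd - 1) / (nF - nC)
  nd - 1 = 1.85917 - 1 = 0.85917
  nF - nC = 1.87727 - 1.8517 = 0.02557
  Vd = 0.85917 / 0.02557 = 33.6

33.6


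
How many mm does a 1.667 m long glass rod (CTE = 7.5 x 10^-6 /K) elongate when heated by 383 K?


Thermal expansion formula: dL = alpha * L0 * dT
  dL = (7.5 x 10^-6) * 1.667 * 383 = 0.00478846 m
Convert to mm: 0.00478846 * 1000 = 4.7885 mm

4.7885 mm


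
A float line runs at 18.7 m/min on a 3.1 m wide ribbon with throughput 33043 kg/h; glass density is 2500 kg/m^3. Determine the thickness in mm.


Ribbon cross-section from mass balance:
  Volume rate = throughput / density = 33043 / 2500 = 13.2172 m^3/h
  thickness = volume rate / (speed * 60 * width), i.e.
  thickness = throughput / (60 * speed * width * density) * 1000
  thickness = 33043 / (60 * 18.7 * 3.1 * 2500) * 1000 = 3.8 mm

3.8 mm


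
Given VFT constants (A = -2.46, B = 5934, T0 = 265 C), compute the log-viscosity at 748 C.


VFT equation: log(eta) = A + B / (T - T0)
  T - T0 = 748 - 265 = 483
  B / (T - T0) = 5934 / 483 = 12.286
  log(eta) = -2.46 + 12.286 = 9.826

9.826


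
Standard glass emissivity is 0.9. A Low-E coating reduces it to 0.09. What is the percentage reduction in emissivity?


Percentage reduction = (1 - coated/uncoated) * 100
  Ratio = 0.09 / 0.9 = 0.1
  Reduction = (1 - 0.1) * 100 = 90.0%

90.0%


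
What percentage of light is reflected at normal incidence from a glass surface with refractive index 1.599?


Fresnel reflectance at normal incidence:
  R = ((n - 1)/(n + 1))^2
  (n - 1)/(n + 1) = (1.599 - 1)/(1.599 + 1) = 0.230473
  R = 0.230473^2 = 0.0531178
  R(%) = 0.0531178 * 100 = 5.312%

5.312%


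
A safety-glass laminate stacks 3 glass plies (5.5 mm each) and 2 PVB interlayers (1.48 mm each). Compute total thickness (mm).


Total thickness = glass contribution + PVB contribution
  Glass: 3 * 5.5 = 16.5 mm
  PVB: 2 * 1.48 = 2.96 mm
  Total = 16.5 + 2.96 = 19.46 mm

19.46 mm


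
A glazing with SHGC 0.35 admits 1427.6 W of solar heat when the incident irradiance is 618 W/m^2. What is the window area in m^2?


Rearrange Q = Area * SHGC * Irradiance:
  Area = Q / (SHGC * Irradiance)
  Area = 1427.6 / (0.35 * 618) = 6.6 m^2

6.6 m^2


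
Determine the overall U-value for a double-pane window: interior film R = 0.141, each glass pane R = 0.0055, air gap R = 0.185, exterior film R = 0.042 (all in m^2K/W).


Total thermal resistance (series):
  R_total = R_in + R_glass + R_air + R_glass + R_out
  R_total = 0.141 + 0.0055 + 0.185 + 0.0055 + 0.042 = 0.379 m^2K/W
U-value = 1 / R_total = 1 / 0.379 = 2.639 W/m^2K

2.639 W/m^2K


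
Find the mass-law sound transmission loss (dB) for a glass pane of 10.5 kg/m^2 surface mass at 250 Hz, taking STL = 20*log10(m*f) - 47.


Mass law: STL = 20 * log10(m * f) - 47
  m * f = 10.5 * 250 = 2625
  log10(2625) = 3.41913
  STL = 20 * 3.41913 - 47 = 68.3826 - 47 = 21.4 dB

21.4 dB


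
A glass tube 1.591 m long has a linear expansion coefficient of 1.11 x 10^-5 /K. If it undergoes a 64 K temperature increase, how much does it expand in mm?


Thermal expansion formula: dL = alpha * L0 * dT
  dL = (1.11 x 10^-5) * 1.591 * 64 = 0.00113025 m
Convert to mm: 0.00113025 * 1000 = 1.1302 mm

1.1302 mm


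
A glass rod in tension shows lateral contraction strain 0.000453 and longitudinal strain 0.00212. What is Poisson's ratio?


Poisson's ratio: nu = lateral strain / axial strain
  nu = 0.000453 / 0.00212 = 0.2137

0.2137


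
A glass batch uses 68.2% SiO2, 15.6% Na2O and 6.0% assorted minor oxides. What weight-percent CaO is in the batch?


Pieces sum to 100%:
  CaO = 100 - (SiO2 + Na2O + others)
  CaO = 100 - (68.2 + 15.6 + 6.0) = 10.2%

10.2%


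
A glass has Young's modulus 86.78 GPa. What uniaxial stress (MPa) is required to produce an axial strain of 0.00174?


Rearrange E = sigma / epsilon:
  sigma = E * epsilon
  E (MPa) = 86.78 * 1000 = 86780
  sigma = 86780 * 0.00174 = 151.0 MPa

151.0 MPa


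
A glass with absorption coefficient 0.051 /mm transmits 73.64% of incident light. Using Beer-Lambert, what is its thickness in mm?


Rearrange T = exp(-alpha * thickness):
  thickness = -ln(T) / alpha
  T = 73.64/100 = 0.7364
  ln(T) = -0.30598
  -ln(T) = 0.30598
  thickness = 0.30598 / 0.051 = 6.0 mm

6.0 mm


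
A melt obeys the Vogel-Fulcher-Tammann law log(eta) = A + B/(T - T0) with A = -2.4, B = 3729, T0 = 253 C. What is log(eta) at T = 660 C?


VFT equation: log(eta) = A + B / (T - T0)
  T - T0 = 660 - 253 = 407
  B / (T - T0) = 3729 / 407 = 9.162
  log(eta) = -2.4 + 9.162 = 6.762

6.762


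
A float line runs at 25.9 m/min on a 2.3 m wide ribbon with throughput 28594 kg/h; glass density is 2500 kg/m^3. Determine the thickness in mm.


Ribbon cross-section from mass balance:
  Volume rate = throughput / density = 28594 / 2500 = 11.4376 m^3/h
  thickness = volume rate / (speed * 60 * width), i.e.
  thickness = throughput / (60 * speed * width * density) * 1000
  thickness = 28594 / (60 * 25.9 * 2.3 * 2500) * 1000 = 3.2 mm

3.2 mm


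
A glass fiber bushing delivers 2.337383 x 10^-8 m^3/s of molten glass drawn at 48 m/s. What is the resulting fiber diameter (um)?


Cross-sectional area from continuity:
  A = Q / v = 2.337383 x 10^-8 / 48 = 4.869548 x 10^-10 m^2
Diameter from circular cross-section:
  d = sqrt(4A / pi) * 10^6 (m -> um)
  d = sqrt(4 * 4.869548 x 10^-10 / pi) * 10^6 = 24.9 um

24.9 um


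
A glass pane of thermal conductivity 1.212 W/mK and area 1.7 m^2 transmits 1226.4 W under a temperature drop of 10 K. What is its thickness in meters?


Fourier's law: t = k * A * dT / Q
  t = 1.212 * 1.7 * 10 / 1226.4
  t = 20.604 / 1226.4 = 0.0168 m

0.0168 m


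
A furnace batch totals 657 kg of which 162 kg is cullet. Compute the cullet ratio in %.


Cullet ratio = (cullet mass / total batch mass) * 100
  Ratio = 162 / 657 * 100 = 24.66%

24.66%


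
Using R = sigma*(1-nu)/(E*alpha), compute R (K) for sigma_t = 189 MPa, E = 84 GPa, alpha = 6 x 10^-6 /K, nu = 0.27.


Thermal shock resistance: R = sigma * (1 - nu) / (E * alpha)
  Numerator = 189 * (1 - 0.27) = 137.97
  Denominator = 84 * 1000 * (6 x 10^-6) = 0.504
  R = 137.97 / 0.504 = 273.8 K

273.8 K


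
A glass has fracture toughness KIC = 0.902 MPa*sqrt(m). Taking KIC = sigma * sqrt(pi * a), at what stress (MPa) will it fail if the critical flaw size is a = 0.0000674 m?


Rearrange KIC = sigma * sqrt(pi * a):
  sigma = KIC / sqrt(pi * a)
  sqrt(pi * 0.0000674) = 0.014551
  sigma = 0.902 / 0.014551 = 61.99 MPa

61.99 MPa


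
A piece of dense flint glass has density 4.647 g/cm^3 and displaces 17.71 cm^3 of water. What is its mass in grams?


Rearrange rho = m / V:
  m = rho * V
  m = 4.647 * 17.71 = 82.298 g

82.298 g


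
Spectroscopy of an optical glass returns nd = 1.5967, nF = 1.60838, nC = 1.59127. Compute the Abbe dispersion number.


Abbe number formula: Vd = (nd - 1) / (nF - nC)
  nd - 1 = 1.5967 - 1 = 0.5967
  nF - nC = 1.60838 - 1.59127 = 0.01711
  Vd = 0.5967 / 0.01711 = 34.87

34.87


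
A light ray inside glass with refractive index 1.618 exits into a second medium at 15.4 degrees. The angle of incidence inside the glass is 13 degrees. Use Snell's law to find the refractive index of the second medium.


Apply Snell's law: n1 * sin(theta1) = n2 * sin(theta2)
  n2 = n1 * sin(theta1) / sin(theta2)
  sin(13) = 0.224951
  sin(15.4) = 0.265556
  n2 = 1.618 * 0.224951 / 0.265556 = 1.3706

1.3706


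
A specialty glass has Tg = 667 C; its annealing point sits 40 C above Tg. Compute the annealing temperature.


The annealing temperature is Tg plus the offset:
  T_anneal = 667 + 40 = 707 C

707 C


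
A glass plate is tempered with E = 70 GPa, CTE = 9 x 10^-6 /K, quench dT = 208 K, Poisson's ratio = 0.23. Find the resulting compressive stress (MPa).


Tempering stress: sigma = E * alpha * dT / (1 - nu)
  E (MPa) = 70 * 1000 = 70000
  Numerator = 70000 * (9 x 10^-6) * 208 = 131.04
  Denominator = 1 - 0.23 = 0.77
  sigma = 131.04 / 0.77 = 170.2 MPa

170.2 MPa


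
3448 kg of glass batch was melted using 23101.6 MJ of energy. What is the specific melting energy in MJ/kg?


Rearrange E = m * s for s:
  s = E / m
  s = 23101.6 / 3448 = 6.7 MJ/kg

6.7 MJ/kg


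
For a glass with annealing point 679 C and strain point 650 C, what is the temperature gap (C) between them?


Gap = T_anneal - T_strain:
  gap = 679 - 650 = 29 C

29 C


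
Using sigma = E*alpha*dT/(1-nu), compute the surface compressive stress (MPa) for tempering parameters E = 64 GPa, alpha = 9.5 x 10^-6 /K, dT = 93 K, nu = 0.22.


Tempering stress: sigma = E * alpha * dT / (1 - nu)
  E (MPa) = 64 * 1000 = 64000
  Numerator = 64000 * (9.5 x 10^-6) * 93 = 56.544
  Denominator = 1 - 0.22 = 0.78
  sigma = 56.544 / 0.78 = 72.5 MPa

72.5 MPa


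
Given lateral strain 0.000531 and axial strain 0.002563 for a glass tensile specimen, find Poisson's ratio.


Poisson's ratio: nu = lateral strain / axial strain
  nu = 0.000531 / 0.002563 = 0.2072

0.2072


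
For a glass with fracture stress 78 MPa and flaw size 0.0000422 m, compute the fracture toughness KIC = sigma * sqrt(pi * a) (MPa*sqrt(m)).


Fracture toughness: KIC = sigma * sqrt(pi * a)
  pi * a = pi * 0.0000422 = 0.000132575
  sqrt(pi * a) = 0.011514
  KIC = 78 * 0.011514 = 0.898 MPa*sqrt(m)

0.898 MPa*sqrt(m)


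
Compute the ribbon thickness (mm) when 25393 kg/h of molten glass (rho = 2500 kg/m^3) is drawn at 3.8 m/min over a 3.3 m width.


Ribbon cross-section from mass balance:
  Volume rate = throughput / density = 25393 / 2500 = 10.1572 m^3/h
  thickness = volume rate / (speed * 60 * width), i.e.
  thickness = throughput / (60 * speed * width * density) * 1000
  thickness = 25393 / (60 * 3.8 * 3.3 * 2500) * 1000 = 13.5 mm

13.5 mm


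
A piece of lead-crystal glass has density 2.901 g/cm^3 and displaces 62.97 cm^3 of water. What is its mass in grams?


Rearrange rho = m / V:
  m = rho * V
  m = 2.901 * 62.97 = 182.676 g

182.676 g


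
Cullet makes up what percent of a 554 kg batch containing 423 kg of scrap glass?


Cullet ratio = (cullet mass / total batch mass) * 100
  Ratio = 423 / 554 * 100 = 76.35%

76.35%


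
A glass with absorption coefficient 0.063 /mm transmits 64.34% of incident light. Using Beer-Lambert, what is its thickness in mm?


Rearrange T = exp(-alpha * thickness):
  thickness = -ln(T) / alpha
  T = 64.34/100 = 0.6434
  ln(T) = -0.44099
  -ln(T) = 0.44099
  thickness = 0.44099 / 0.063 = 7.0 mm

7.0 mm


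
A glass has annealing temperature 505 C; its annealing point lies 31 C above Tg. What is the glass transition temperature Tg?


Rearrange T_anneal = Tg + offset for Tg:
  Tg = T_anneal - offset = 505 - 31 = 474 C

474 C


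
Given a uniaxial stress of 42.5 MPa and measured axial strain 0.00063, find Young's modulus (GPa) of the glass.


Young's modulus: E = stress / strain
  E = 42.5 MPa / 0.00063 = 67460.32 MPa
Convert to GPa: 67460.32 / 1000 = 67.46 GPa

67.46 GPa


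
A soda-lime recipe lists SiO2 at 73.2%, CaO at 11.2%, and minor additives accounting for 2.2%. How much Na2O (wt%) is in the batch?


Pieces sum to 100%:
  Na2O = 100 - (SiO2 + CaO + others)
  Na2O = 100 - (73.2 + 11.2 + 2.2) = 13.4%

13.4%


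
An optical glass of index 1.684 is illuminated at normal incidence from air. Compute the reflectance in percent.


Fresnel reflectance at normal incidence:
  R = ((n - 1)/(n + 1))^2
  (n - 1)/(n + 1) = (1.684 - 1)/(1.684 + 1) = 0.254844
  R = 0.254844^2 = 0.0649455
  R(%) = 0.0649455 * 100 = 6.495%

6.495%


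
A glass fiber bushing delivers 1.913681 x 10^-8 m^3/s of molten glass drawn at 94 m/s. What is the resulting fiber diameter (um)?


Cross-sectional area from continuity:
  A = Q / v = 1.913681 x 10^-8 / 94 = 2.035831 x 10^-10 m^2
Diameter from circular cross-section:
  d = sqrt(4A / pi) * 10^6 (m -> um)
  d = sqrt(4 * 2.035831 x 10^-10 / pi) * 10^6 = 16.1 um

16.1 um


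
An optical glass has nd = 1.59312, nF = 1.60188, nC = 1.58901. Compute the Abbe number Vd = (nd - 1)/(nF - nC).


Abbe number formula: Vd = (nd - 1) / (nF - nC)
  nd - 1 = 1.59312 - 1 = 0.59312
  nF - nC = 1.60188 - 1.58901 = 0.01287
  Vd = 0.59312 / 0.01287 = 46.09

46.09


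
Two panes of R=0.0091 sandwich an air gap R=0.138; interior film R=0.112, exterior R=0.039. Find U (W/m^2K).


Total thermal resistance (series):
  R_total = R_in + R_glass + R_air + R_glass + R_out
  R_total = 0.112 + 0.0091 + 0.138 + 0.0091 + 0.039 = 0.3072 m^2K/W
U-value = 1 / R_total = 1 / 0.3072 = 3.255 W/m^2K

3.255 W/m^2K


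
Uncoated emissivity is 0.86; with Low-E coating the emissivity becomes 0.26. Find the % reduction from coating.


Percentage reduction = (1 - coated/uncoated) * 100
  Ratio = 0.26 / 0.86 = 0.3023
  Reduction = (1 - 0.3023) * 100 = 69.8%

69.8%
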